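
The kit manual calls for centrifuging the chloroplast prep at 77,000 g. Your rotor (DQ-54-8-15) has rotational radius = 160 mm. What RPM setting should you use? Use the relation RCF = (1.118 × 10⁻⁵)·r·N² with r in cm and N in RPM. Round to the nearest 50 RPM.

N ≈ 20750 RPM

r = 160 mm = 16.0 cm
77,000 = 1.118 × 10⁻⁵ × 16 × N²
N² = 77,000 / (17.888 × 10⁻⁵) = 430,456,172
N ≈ √430,456,172 ≈ 20,747.4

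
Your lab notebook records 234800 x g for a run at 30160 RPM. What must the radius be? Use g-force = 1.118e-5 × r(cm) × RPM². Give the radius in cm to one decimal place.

≈ 23.1 cm

234800 = 1.118 × 10⁻⁵ × r × (30160)²
r = 234800 / (1.118 × 10⁻⁵ × 909,625,600) = 234800 / 10169.61 ≈ 23.088 cm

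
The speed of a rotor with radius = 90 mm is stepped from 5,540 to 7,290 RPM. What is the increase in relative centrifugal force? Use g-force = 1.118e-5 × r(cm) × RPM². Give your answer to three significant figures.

≈ 2260 g

r = 90 mm = 9.0 cm
RCF₁ = 1.118 × 10⁻⁵ × 9 × (5540)² = 1.118 × 10⁻⁵ × 9 × 30,691,600 ≈ 3,088.2 × g
RCF₂ = 1.118 × 10⁻⁵ × 9 × (7290)² = 1.118 × 10⁻⁵ × 9 × 53,144,100 ≈ 5,347.4 × g
Increase = 5,347.4 − 3,088.2 = 2,259.2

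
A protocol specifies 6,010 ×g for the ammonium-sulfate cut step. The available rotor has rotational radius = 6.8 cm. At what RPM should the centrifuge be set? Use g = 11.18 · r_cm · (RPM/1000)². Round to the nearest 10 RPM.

≈ 8890 RPM

6,010 = 11.18 × 6.8 × (N/1000)²
(N/1000)² = 6,010 / 76.024 = 79.05398
N = 1000 × √79.05398 ≈ 8,891.2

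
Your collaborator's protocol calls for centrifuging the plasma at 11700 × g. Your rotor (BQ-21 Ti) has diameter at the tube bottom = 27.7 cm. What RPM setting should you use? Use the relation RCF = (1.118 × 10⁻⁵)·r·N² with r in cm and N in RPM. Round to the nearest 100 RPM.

N ≈ 8700 RPM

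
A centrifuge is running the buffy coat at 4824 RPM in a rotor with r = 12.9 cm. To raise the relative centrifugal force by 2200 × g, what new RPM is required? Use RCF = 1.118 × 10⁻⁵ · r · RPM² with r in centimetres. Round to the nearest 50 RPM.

Current RCF = 1.118 × 10⁻⁵ × 12.9 × (4824)² = 1.118 × 10⁻⁵ × 12.9 × 23,270,976 ≈ 3,356.2 × g
Target RCF = 3,356.2 + 2,200 = 5,556.2 × g
N² = 5,556.2 / (14.4222 × 10⁻⁵) = 38,525,329
N ≈ √38,525,329 ≈ 6,206.9

N₂ ≈ 6200 RPM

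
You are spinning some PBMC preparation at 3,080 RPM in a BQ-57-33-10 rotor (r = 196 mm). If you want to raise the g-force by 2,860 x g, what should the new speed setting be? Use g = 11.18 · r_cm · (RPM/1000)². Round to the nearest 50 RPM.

N₂ ≈ 4750 RPM

r = 196 mm = 19.6 cm
Current RCF = 11.18 × 19.6 × (3.08)² = 11.18 × 19.6 × 9.4864 ≈ 2,078.7 × g
Target RCF = 2,078.7 + 2,860 = 4,938.7 × g
(N/1000)² = 4,938.7 / 219.128 = 22.53797
N = 1000 × √22.53797 ≈ 4,747.4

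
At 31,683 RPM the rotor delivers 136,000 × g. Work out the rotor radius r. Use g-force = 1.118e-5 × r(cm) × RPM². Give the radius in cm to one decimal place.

136000 = 1.118 × 10⁻⁵ × r × (31683)²
r = 136000 / (1.118 × 10⁻⁵ × 1,003,812,489) = 136000 / 11222.62 ≈ 12.118 cm

r ≈ 12.1 cm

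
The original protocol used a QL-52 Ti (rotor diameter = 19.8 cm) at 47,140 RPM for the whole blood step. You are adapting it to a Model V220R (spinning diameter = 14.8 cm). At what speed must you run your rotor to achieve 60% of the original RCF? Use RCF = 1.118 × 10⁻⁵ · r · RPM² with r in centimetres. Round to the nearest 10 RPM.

≈ 42230 RPM

Original rotor: r = 19.8 / 2 = 9.9 cm
RCF = 1.118 × 10⁻⁵ × r × N²
RCF_original = 1.118 × 10⁻⁵ × 9.9 × (47140)² = 1.118 × 10⁻⁵ × 9.9 × 2,222,179,600 ≈ 245,955.3 × g
Target RCF = 0.6 × 245,955.3 ≈ 147,573.2 × g
Your rotor: r = 14.8 / 2 = 7.4 cm
147,573.2 = 1.118 × 10⁻⁵ × 7.4 × N²
N² = 147,573.2 / (8.2732 × 10⁻⁵) = 1,783,749,940
N ≈ √1,783,749,940 ≈ 42,234.5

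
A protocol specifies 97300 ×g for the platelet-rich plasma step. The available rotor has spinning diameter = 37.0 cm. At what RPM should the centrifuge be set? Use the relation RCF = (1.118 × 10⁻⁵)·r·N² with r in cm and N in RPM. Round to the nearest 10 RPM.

r = 37.0 / 2 = 18.5 cm
97,300 = 1.118 × 10⁻⁵ × 18.5 × N²
N² = 97,300 / (20.683 × 10⁻⁵) = 470,434,656
N ≈ √470,434,656 ≈ 21,689.5

21690 RPM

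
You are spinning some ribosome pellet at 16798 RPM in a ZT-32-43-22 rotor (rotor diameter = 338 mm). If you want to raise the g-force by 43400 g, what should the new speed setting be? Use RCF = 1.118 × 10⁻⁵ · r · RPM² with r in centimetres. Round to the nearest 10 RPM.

N₂ ≈ 22620 RPM

r = 338 mm / 2 = 169 mm = 16.9 cm
Current RCF = 1.118 × 10⁻⁵ × 16.9 × (16798)² = 1.118 × 10⁻⁵ × 16.9 × 282,172,804 ≈ 53,314.3 × g
Target RCF = 53,314.3 + 43,400 = 96,714.3 × g
N² = 96,714.3 / (18.8942 × 10⁻⁵) = 511,872,956
N ≈ √511,872,956 ≈ 22,624.6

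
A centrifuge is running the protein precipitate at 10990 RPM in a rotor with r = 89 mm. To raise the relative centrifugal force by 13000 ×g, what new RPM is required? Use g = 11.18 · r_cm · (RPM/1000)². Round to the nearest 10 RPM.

N₂ ≈ 15860 RPM

r = 89 mm = 8.9 cm
Current RCF = 11.18 × 8.9 × (10.99)² = 11.18 × 8.9 × 120.7801 ≈ 12,017.9 × g
Target RCF = 12,017.9 + 13,000 = 25,017.9 × g
(N/1000)² = 25,017.9 / 99.502 = 251.4311
N = 1000 × √251.4311 ≈ 15,856.6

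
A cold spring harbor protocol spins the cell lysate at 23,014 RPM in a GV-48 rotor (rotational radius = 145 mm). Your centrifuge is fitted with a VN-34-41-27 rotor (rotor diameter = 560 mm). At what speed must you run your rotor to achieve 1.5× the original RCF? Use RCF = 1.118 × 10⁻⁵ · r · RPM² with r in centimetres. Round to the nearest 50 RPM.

≈ 20300 RPM

Original rotor: r = 145 mm = 14.5 cm
RCF_original = 1.118 × 10⁻⁵ × 14.5 × (23014)² = 1.118 × 10⁻⁵ × 14.5 × 529,644,196 ≈ 85,860.6 × g
Target RCF = 1.5 × 85,860.6 ≈ 128,790.9 × g
Your rotor: r = 560 mm / 2 = 280 mm = 28 cm
128,790.9 = 1.118 × 10⁻⁵ × 28 × N²
N² = 128,790.9 / (31.304 × 10⁻⁵) = 411,419,946
N ≈ √411,419,946 ≈ 20,283.5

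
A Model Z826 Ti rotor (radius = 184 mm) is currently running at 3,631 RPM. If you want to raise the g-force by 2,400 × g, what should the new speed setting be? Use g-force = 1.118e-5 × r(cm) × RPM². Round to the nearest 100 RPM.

≈ 5000 RPM

r = 184 mm = 18.4 cm
Current RCF = 1.118 × 10⁻⁵ × 18.4 × (3631)² = 1.118 × 10⁻⁵ × 18.4 × 13,184,161 ≈ 2,712.1 × g
Target RCF = 2,712.1 + 2,400 = 5,112.1 × g
N² = 5,112.1 / (20.5712 × 10⁻⁵) = 24,850,762
N ≈ √24,850,762 ≈ 4,985.1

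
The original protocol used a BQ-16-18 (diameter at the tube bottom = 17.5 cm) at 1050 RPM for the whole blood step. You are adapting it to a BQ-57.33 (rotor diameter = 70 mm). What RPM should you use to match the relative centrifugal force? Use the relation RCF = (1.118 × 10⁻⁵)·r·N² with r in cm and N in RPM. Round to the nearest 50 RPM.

≈ 1650 RPM

Original rotor: r = 17.5 / 2 = 8.75 cm
RCF_original = 1.118 × 10⁻⁵ × 8.75 × (1050)² = 1.118 × 10⁻⁵ × 8.75 × 1,102,500 ≈ 107.9 × g
Your rotor: r = 70 mm / 2 = 35 mm = 3.5 cm
107.9 = 1.118 × 10⁻⁵ × 3.5 × N²
N² = 107.9 / (3.913 × 10⁻⁵) = 2,757,475
N ≈ √2,757,475 ≈ 1,660.6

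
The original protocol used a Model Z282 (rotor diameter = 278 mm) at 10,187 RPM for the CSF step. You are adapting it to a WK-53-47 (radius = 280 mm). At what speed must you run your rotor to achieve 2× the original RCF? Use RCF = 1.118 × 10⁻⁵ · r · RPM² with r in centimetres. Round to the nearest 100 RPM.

≈ 10200 RPM

Original rotor: r = 278 mm / 2 = 139 mm = 13.9 cm
RCF_original = 1.118 × 10⁻⁵ × 13.9 × (10187)² = 1.118 × 10⁻⁵ × 13.9 × 103,774,969 ≈ 16,126.8 × g
Target RCF = 2 × 16,126.8 ≈ 32,253.6 × g
Your rotor: r = 280 mm = 28.0 cm
32,253.6 = 1.118 × 10⁻⁵ × 28 × N²
N² = 32,253.6 / (31.304 × 10⁻⁵) = 103,033,478
N ≈ √103,033,478 ≈ 10,150.5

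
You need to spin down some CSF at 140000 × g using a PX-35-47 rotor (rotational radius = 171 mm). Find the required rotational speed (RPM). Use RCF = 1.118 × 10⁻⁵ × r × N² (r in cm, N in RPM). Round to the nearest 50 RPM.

r = 171 mm = 17.1 cm
140,000 = 1.118 × 10⁻⁵ × 17.1 × N²
N² = 140,000 / (19.1178 × 10⁻⁵) = 732,301,834
N ≈ √732,301,834 ≈ 27,061.1

27050 RPM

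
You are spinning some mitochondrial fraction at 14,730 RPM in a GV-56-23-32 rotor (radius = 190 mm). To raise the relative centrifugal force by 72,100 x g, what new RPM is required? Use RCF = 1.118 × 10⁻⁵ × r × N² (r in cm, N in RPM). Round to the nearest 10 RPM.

r = 190 mm = 19.0 cm
Current RCF = 1.118 × 10⁻⁵ × 19 × (14730)² = 1.118 × 10⁻⁵ × 19 × 216,972,900 ≈ 46,089.4 × g
Target RCF = 46,089.4 + 72,100 = 118,189.4 × g
N² = 118,189.4 / (21.242 × 10⁻⁵) = 556,394,878
N ≈ √556,394,878 ≈ 23,588.0

N₂ ≈ 23590 RPM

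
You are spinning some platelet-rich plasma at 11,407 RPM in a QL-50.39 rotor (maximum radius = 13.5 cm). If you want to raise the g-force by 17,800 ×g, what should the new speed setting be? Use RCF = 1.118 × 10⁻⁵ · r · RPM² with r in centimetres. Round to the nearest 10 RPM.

15750 RPM

Current RCF = 1.118 × 10⁻⁵ × 13.5 × (11407)² = 1.118 × 10⁻⁵ × 13.5 × 130,119,649 ≈ 19,639 × g
Target RCF = 19,639 + 17,800 = 37,439 × g
N² = 37,439 / (15.093 × 10⁻⁵) = 248,055,390
N ≈ √248,055,390 ≈ 15,749.8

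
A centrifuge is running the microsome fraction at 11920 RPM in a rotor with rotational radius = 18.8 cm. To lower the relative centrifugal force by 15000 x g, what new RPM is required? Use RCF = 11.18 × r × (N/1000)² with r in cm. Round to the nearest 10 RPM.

8410 RPM

Current RCF = 11.18 × 18.8 × (11.92)² = 11.18 × 18.8 × 142.0864 ≈ 29,864.3 × g
Target RCF = 29,864.3 − 15,000 = 14,864.3 × g
(N/1000)² = 14,864.3 / 210.184 = 70.72042
N = 1000 × √70.72042 ≈ 8,409.5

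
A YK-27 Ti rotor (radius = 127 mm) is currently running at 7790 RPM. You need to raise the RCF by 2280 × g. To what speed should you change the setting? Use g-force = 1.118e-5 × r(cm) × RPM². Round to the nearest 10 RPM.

8760 RPM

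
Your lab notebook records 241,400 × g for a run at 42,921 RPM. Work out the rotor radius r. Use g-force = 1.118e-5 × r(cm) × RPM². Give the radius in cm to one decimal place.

241400 = 1.118 × 10⁻⁵ × r × (42921)²
r = 241400 / (1.118 × 10⁻⁵ × 1,842,212,241) = 241400 / 20595.93 ≈ 11.721 cm

r ≈ 11.7 cm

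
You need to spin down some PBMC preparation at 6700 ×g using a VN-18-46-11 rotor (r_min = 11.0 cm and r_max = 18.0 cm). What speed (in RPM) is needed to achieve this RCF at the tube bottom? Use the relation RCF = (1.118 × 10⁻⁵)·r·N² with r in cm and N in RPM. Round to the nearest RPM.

5770 RPM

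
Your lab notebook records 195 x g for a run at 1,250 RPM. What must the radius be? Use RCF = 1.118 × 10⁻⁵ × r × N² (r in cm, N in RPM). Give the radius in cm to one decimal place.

RCF = 1.118 × 10⁻⁵ × r × N²
195 = 1.118 × 10⁻⁵ × r × (1250)²
r = 195 / (1.118 × 10⁻⁵ × 1,562,500) = 195 / 17.46875 ≈ 11.163 cm

11.2 cm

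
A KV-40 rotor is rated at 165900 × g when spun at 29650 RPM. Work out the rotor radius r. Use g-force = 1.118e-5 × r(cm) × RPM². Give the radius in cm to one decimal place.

≈ 16.9 cm

RCF = 1.118 × 10⁻⁵ × r × N²
165900 = 1.118 × 10⁻⁵ × r × (29650)²
r = 165900 / (1.118 × 10⁻⁵ × 879,122,500) = 165900 / 9828.59 ≈ 16.879 cm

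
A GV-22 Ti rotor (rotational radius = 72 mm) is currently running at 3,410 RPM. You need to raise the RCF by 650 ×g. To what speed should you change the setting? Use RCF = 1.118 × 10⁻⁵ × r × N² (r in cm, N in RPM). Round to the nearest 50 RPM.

r = 72 mm = 7.2 cm
Current RCF = 1.118 × 10⁻⁵ × 7.2 × (3410)² = 1.118 × 10⁻⁵ × 7.2 × 11,628,100 ≈ 936 × g
Target RCF = 936 + 650 = 1,586 × g
N² = 1,586 / (8.0496 × 10⁻⁵) = 19,702,842
N ≈ √19,702,842 ≈ 4,438.8

4450 RPM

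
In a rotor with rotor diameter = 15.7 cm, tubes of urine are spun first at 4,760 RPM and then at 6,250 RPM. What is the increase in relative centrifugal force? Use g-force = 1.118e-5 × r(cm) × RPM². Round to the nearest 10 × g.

≈ 1440 g

r = 15.7 / 2 = 7.85 cm
RCF₁ = 1.118 × 10⁻⁵ × 7.85 × (4760)² = 1.118 × 10⁻⁵ × 7.85 × 22,657,600 ≈ 1,988.5 × g
RCF₂ = 1.118 × 10⁻⁵ × 7.85 × (6250)² = 1.118 × 10⁻⁵ × 7.85 × 39,062,500 ≈ 3,428.2 × g
Increase = 3,428.2 − 1,988.5 = 1,439.7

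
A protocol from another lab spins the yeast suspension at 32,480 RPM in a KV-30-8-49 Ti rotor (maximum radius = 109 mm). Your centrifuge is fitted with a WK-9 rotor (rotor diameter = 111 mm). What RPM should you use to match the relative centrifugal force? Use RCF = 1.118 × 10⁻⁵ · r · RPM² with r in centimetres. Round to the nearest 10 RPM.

Original rotor: r = 109 mm = 10.9 cm
RCF = 1.118 × 10⁻⁵ × r × N²
RCF_original = 1.118 × 10⁻⁵ × 10.9 × (32480)² = 1.118 × 10⁻⁵ × 10.9 × 1,054,950,400 ≈ 128,558.4 × g
Your rotor: r = 111 mm / 2 = 55.5 mm = 5.55 cm
128,558.4 = 1.118 × 10⁻⁵ × 5.55 × N²
N² = 128,558.4 / (6.2049 × 10⁻⁵) = 2,071,885,123
N ≈ √2,071,885,123 ≈ 45,518.0

45520 RPM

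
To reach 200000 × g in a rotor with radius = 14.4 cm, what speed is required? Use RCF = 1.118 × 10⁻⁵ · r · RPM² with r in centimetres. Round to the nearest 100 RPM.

200,000 = 1.118 × 10⁻⁵ × 14.4 × N²
N² = 200,000 / (16.0992 × 10⁻⁵) = 1,242,297,754
N ≈ √1,242,297,754 ≈ 35,246.2

N ≈ 35200 RPM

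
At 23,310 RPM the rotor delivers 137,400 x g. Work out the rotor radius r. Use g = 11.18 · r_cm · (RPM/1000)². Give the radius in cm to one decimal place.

137400 = 11.18 × r × (23.31)²
r = 137400 / (11.18 × 543.3561) = 137400 / 6074.721 ≈ 22.618 cm

≈ 22.6 cm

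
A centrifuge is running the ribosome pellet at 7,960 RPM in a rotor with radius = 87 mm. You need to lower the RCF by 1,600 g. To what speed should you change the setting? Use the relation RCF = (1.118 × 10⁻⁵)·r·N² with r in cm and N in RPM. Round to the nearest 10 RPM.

r = 87 mm = 8.7 cm
Current RCF = 1.118 × 10⁻⁵ × 8.7 × (7960)² = 1.118 × 10⁻⁵ × 8.7 × 63,361,600 ≈ 6,162.9 × g
Target RCF = 6,162.9 − 1,600 = 4,562.9 × g
N² = 4,562.9 / (9.7266 × 10⁻⁵) = 46,911,562
N ≈ √46,911,562 ≈ 6,849.2

N₂ ≈ 6850 RPM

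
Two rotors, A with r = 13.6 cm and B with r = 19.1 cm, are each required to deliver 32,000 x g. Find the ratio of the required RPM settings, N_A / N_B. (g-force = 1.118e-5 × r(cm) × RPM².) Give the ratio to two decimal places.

1.19

At fixed RCF, N ∝ 1/√r, so N_A/N_B = √(r_B/r_A) = √(19.1/13.6) = √1.404412 = 1.1851.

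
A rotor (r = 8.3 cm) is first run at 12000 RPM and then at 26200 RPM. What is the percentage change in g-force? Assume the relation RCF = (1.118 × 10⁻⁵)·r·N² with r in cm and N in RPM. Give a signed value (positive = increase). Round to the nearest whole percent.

+377%

RCF ∝ N², so the ratio is (26200/12000)² = (2.183333)² = 4.7669.
Change = 4.7669 − 1 = +3.7669 → +376.7%.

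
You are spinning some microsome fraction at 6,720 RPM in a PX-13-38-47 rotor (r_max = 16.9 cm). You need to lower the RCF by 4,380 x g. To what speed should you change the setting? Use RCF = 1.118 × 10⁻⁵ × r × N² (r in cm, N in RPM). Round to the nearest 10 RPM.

N₂ ≈ 4690 RPM

Current RCF = 1.118 × 10⁻⁵ × 16.9 × (6720)² = 1.118 × 10⁻⁵ × 16.9 × 45,158,400 ≈ 8,532.3 × g
Target RCF = 8,532.3 − 4,380 = 4,152.3 × g
N² = 4,152.3 / (18.8942 × 10⁻⁵) = 21,976,585
N ≈ √21,976,585 ≈ 4,687.9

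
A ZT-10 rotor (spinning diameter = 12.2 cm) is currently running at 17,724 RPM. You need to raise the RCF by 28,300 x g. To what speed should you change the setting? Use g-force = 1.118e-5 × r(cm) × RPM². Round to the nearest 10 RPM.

≈ 27000 RPM

r = 12.2 / 2 = 6.1 cm
Current RCF = 1.118 × 10⁻⁵ × 6.1 × (17724)² = 1.118 × 10⁻⁵ × 6.1 × 314,140,176 ≈ 21,423.7 × g
Target RCF = 21,423.7 + 28,300 = 49,723.7 × g
N² = 49,723.7 / (6.8198 × 10⁻⁵) = 729,107,892
N ≈ √729,107,892 ≈ 27,002.0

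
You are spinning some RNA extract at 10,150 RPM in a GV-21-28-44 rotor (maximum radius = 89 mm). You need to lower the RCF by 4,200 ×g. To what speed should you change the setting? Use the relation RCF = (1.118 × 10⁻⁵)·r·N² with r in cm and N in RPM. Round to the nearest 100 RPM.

r = 89 mm = 8.9 cm
Current RCF = 1.118 × 10⁻⁵ × 8.9 × (10150)² = 1.118 × 10⁻⁵ × 8.9 × 103,022,500 ≈ 10,250.9 × g
Target RCF = 10,250.9 − 4,200 = 6,050.9 × g
N² = 6,050.9 / (9.9502 × 10⁻⁵) = 60,811,843
N ≈ √60,811,843 ≈ 7,798.2

≈ 7800 RPM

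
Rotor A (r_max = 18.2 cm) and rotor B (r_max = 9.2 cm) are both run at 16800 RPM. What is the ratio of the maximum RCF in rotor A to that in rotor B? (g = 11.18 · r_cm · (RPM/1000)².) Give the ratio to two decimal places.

1.98

At fixed N, RCF ∝ r, so RCF_A/RCF_B = r_A/r_B = 18.2 / 9.2 = 1.9783.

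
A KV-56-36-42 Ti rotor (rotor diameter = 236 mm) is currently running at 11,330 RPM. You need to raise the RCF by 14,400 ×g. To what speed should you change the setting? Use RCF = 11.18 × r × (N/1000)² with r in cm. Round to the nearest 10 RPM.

15410 RPM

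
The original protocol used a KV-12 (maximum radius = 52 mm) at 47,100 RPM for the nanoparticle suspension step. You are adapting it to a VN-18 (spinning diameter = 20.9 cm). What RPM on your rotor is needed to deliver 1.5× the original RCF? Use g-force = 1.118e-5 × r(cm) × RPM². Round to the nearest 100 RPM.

Original rotor: r = 52 mm = 5.2 cm
RCF_original = 1.118 × 10⁻⁵ × 5.2 × (47100)² = 1.118 × 10⁻⁵ × 5.2 × 2,218,410,000 ≈ 128,969.5 × g
Target RCF = 1.5 × 128,969.5 ≈ 193,454.2 × g
Your rotor: r = 20.9 / 2 = 10.45 cm
193,454.2 = 1.118 × 10⁻⁵ × 10.45 × N²
N² = 193,454.2 / (11.6831 × 10⁻⁵) = 1,655,846,479
N ≈ √1,655,846,479 ≈ 40,692.1

≈ 40700 RPM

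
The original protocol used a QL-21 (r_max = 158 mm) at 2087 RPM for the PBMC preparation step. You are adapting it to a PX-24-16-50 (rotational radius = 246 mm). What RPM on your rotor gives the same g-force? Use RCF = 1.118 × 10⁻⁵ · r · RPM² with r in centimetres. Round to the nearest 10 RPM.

Original rotor: r = 158 mm = 15.8 cm
RCF_original = 1.118 × 10⁻⁵ × 15.8 × (2087)² = 1.118 × 10⁻⁵ × 15.8 × 4,355,569 ≈ 769.4 × g
Your rotor: r = 246 mm = 24.6 cm
769.4 = 1.118 × 10⁻⁵ × 24.6 × N²
N² = 769.4 / (27.5028 × 10⁻⁵) = 2,797,533
N ≈ √2,797,533 ≈ 1,672.6

≈ 1670 RPM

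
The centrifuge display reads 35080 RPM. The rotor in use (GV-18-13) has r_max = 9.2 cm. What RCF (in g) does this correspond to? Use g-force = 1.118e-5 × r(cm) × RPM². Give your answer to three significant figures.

127000 g

RCF = 1.118 × 10⁻⁵ × 9.2 × (35080)² = 1.118 × 10⁻⁵ × 9.2 × 1,230,606,400 ≈ 126,575.3 × g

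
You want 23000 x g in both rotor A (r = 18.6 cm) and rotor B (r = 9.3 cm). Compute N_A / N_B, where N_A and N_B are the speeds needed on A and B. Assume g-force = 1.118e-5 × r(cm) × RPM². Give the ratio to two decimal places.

At fixed RCF, N ∝ 1/√r, so N_A/N_B = √(r_B/r_A) = √(9.3/18.6) = √0.500000 = 0.7071.

0.71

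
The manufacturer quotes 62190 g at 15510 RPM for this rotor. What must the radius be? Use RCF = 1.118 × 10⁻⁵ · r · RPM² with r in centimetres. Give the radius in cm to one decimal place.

62190 = 1.118 × 10⁻⁵ × r × (15510)²
r = 62190 / (1.118 × 10⁻⁵ × 240,560,100) = 62190 / 2689.462 ≈ 23.124 cm

23.1 cm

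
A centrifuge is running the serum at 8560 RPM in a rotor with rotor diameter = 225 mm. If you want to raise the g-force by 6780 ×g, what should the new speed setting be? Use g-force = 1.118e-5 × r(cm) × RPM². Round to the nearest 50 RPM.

r = 225 mm / 2 = 112.5 mm = 11.25 cm
Current RCF = 1.118 × 10⁻⁵ × 11.25 × (8560)² = 1.118 × 10⁻⁵ × 11.25 × 73,273,600 ≈ 9,216 × g
Target RCF = 9,216 + 6,780 = 15,996 × g
N² = 15,996 / (12.5775 × 10⁻⁵) = 127,179,487
N ≈ √127,179,487 ≈ 11,277.4

≈ 11300 RPM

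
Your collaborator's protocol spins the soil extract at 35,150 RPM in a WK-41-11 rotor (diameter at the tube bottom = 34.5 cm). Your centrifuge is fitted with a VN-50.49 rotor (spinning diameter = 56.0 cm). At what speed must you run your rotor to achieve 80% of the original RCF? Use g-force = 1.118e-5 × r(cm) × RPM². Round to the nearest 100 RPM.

Original rotor: r = 34.5 / 2 = 17.25 cm
RCF = 1.118 × 10⁻⁵ × r × N²
RCF_original = 1.118 × 10⁻⁵ × 17.25 × (35150)² = 1.118 × 10⁻⁵ × 17.25 × 1,235,522,500 ≈ 238,276.7 × g
Target RCF = 0.8 × 238,276.7 ≈ 190,621.4 × g
Your rotor: r = 56.0 / 2 = 28 cm
190,621.4 = 1.118 × 10⁻⁵ × 28 × N²
N² = 190,621.4 / (31.304 × 10⁻⁵) = 608,936,238
N ≈ √608,936,238 ≈ 24,676.6

≈ 24700 RPM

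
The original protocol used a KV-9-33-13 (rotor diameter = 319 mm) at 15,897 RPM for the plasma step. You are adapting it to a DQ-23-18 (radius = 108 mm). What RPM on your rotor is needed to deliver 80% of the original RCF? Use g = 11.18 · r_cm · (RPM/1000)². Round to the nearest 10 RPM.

≈ 17280 RPM

Original rotor: r = 319 mm / 2 = 159.5 mm = 15.95 cm
RCF = 11.18 × r × (N/1000)²
RCF_original = 11.18 × 15.95 × (15.897)² = 11.18 × 15.95 × 252.714609 ≈ 45,064.3 × g
Target RCF = 0.8 × 45,064.3 ≈ 36,051.4 × g
Your rotor: r = 108 mm = 10.8 cm
36,051.4 = 11.18 × 10.8 × (N/1000)²
(N/1000)² = 36,051.4 / 120.744 = 298.5772
N = 1000 × √298.5772 ≈ 17,279.4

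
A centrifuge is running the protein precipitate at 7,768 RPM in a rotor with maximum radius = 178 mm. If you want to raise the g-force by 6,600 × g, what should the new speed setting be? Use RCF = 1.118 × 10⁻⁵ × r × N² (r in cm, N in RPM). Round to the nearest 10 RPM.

r = 178 mm = 17.8 cm
Current RCF = 1.118 × 10⁻⁵ × 17.8 × (7768)² = 1.118 × 10⁻⁵ × 17.8 × 60,341,824 ≈ 12,008.3 × g
Target RCF = 12,008.3 + 6,600 = 18,608.3 × g
N² = 18,608.3 / (19.9004 × 10⁻⁵) = 93,507,166
N ≈ √93,507,166 ≈ 9,669.9

≈ 9670 RPM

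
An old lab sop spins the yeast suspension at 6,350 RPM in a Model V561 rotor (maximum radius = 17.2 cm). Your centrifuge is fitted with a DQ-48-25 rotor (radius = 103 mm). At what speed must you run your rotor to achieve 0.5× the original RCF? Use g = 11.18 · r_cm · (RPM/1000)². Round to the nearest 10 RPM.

RCF_original = 11.18 × 17.2 × (6.35)² = 11.18 × 17.2 × 40.3225 ≈ 7,753.9 × g
Target RCF = 0.5 × 7,753.9 ≈ 3,876.9 × g
Your rotor: r = 103 mm = 10.3 cm
3,876.9 = 11.18 × 10.3 × (N/1000)²
(N/1000)² = 3,876.9 / 115.154 = 33.66709
N = 1000 × √33.66709 ≈ 5,802.3

≈ 5800 RPM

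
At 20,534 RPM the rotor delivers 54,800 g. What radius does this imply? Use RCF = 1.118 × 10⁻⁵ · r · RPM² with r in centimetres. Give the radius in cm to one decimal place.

r ≈ 11.6 cm

54800 = 1.118 × 10⁻⁵ × r × (20534)²
r = 54800 / (1.118 × 10⁻⁵ × 421,645,156) = 54800 / 4713.993 ≈ 11.625 cm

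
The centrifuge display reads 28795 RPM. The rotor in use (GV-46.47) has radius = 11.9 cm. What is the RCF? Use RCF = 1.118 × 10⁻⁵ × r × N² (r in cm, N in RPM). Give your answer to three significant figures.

RCF = 1.118 × 10⁻⁵ × 11.9 × (28795)² = 1.118 × 10⁻⁵ × 11.9 × 829,152,025 ≈ 110,312 × g

RCF ≈ 110000 g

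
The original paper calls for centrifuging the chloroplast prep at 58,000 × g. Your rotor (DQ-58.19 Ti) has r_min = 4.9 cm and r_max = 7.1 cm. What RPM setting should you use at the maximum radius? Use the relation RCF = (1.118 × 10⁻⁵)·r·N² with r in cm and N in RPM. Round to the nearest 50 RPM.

Use r_max = 7.1 cm.
58,000 = 1.118 × 10⁻⁵ × 7.1 × N²
N² = 58,000 / (7.9378 × 10⁻⁵) = 730,681,045
N ≈ √730,681,045 ≈ 27,031.1

N ≈ 27050 RPM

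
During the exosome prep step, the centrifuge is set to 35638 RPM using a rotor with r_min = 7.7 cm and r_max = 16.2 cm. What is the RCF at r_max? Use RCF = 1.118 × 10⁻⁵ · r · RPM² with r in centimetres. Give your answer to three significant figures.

Use r_max = 16.2 cm.
RCF = 1.118 × 10⁻⁵ × 16.2 × (35638)² = 1.118 × 10⁻⁵ × 16.2 × 1,270,067,044 ≈ 230,029.5 × g

≈ 230000 ×g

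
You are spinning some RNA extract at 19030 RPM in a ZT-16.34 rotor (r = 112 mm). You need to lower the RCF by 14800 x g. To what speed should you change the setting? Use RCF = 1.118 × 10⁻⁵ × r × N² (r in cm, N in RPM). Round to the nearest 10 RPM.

15620 RPM

r = 112 mm = 11.2 cm
Current RCF = 1.118 × 10⁻⁵ × 11.2 × (19030)² = 1.118 × 10⁻⁵ × 11.2 × 362,140,900 ≈ 45,345.8 × g
Target RCF = 45,345.8 − 14,800 = 30,545.8 × g
N² = 30,545.8 / (12.5216 × 10⁻⁵) = 243,944,863
N ≈ √243,944,863 ≈ 15,618.7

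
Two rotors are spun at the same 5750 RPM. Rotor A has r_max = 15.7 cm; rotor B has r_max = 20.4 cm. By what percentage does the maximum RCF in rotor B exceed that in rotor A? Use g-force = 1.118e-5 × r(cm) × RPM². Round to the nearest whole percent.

At equal RPM, RCF scales linearly with r: ratio = 20.4 / 15.7 = 1.2994.
So rotor B delivers 29.9% more g-force.

30%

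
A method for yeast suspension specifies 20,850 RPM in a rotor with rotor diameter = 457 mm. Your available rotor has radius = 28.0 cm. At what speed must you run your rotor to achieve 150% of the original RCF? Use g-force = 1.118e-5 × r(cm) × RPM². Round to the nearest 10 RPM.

23070 RPM

Original rotor: r = 457 mm / 2 = 228.5 mm = 22.85 cm
RCF_original = 1.118 × 10⁻⁵ × 22.85 × (20850)² = 1.118 × 10⁻⁵ × 22.85 × 434,722,500 ≈ 111,055.5 × g
Target RCF = 1.5 × 111,055.5 ≈ 166,583.2 × g
166,583.2 = 1.118 × 10⁻⁵ × 28 × N²
N² = 166,583.2 / (31.304 × 10⁻⁵) = 532,146,691
N ≈ √532,146,691 ≈ 23,068.3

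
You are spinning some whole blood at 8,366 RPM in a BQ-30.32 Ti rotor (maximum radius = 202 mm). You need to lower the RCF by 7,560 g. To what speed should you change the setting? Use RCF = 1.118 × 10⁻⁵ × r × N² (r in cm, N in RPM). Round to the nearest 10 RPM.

≈ 6040 RPM

r = 202 mm = 20.2 cm
Current RCF = 1.118 × 10⁻⁵ × 20.2 × (8366)² = 1.118 × 10⁻⁵ × 20.2 × 69,989,956 ≈ 15,806.3 × g
Target RCF = 15,806.3 − 7,560 = 8,246.3 × g
N² = 8,246.3 / (22.5836 × 10⁻⁵) = 36,514,550
N ≈ √36,514,550 ≈ 6,042.7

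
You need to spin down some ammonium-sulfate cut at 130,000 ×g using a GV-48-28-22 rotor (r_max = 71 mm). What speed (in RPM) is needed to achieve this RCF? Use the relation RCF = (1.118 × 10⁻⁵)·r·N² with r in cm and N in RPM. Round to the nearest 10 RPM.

N ≈ 40470 RPM

r = 71 mm = 7.1 cm
RCF = 1.118 × 10⁻⁵ × r × N²
130,000 = 1.118 × 10⁻⁵ × 7.1 × N²
N² = 130,000 / (7.9378 × 10⁻⁵) = 1,637,733,377
N ≈ √1,637,733,377 ≈ 40,468.9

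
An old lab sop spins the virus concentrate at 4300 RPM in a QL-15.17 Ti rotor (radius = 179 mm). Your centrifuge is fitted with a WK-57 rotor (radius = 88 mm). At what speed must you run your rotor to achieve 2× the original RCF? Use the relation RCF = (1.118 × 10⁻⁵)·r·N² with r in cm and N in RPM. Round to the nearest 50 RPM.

Original rotor: r = 179 mm = 17.9 cm
RCF_original = 1.118 × 10⁻⁵ × 17.9 × (4300)² = 1.118 × 10⁻⁵ × 17.9 × 18,490,000 ≈ 3,700.3 × g
Target RCF = 2 × 3,700.3 ≈ 7,400.6 × g
Your rotor: r = 88 mm = 8.8 cm
7,400.6 = 1.118 × 10⁻⁵ × 8.8 × N²
N² = 7,400.6 / (9.8384 × 10⁻⁵) = 75,221,581
N ≈ √75,221,581 ≈ 8,673.0

8650 RPM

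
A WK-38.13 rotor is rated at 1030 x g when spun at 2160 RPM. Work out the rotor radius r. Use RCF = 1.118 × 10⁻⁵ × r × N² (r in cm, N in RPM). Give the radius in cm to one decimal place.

1030 = 1.118 × 10⁻⁵ × r × (2160)²
r = 1030 / (1.118 × 10⁻⁵ × 4,665,600) = 1030 / 52.16141 ≈ 19.746 cm

≈ 19.7 cm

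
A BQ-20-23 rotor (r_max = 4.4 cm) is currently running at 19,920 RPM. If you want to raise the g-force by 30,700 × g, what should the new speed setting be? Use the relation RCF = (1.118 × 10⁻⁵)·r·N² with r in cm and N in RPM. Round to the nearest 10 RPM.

31950 RPM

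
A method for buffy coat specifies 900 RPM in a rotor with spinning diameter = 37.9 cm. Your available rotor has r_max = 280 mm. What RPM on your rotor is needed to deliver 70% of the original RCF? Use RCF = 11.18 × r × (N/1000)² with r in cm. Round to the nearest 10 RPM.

Original rotor: r = 37.9 / 2 = 18.95 cm
RCF = 11.18 × r × (N/1000)²
RCF_original = 11.18 × 18.95 × (0.9)² = 11.18 × 18.95 × 0.81 ≈ 171.6 × g
Target RCF = 0.7 × 171.6 ≈ 120.1 × g
Your rotor: r = 280 mm = 28.0 cm
120.1 = 11.18 × 28 × (N/1000)²
(N/1000)² = 120.1 / 313.04 = 0.383657
N = 1000 × √0.383657 ≈ 619.4

≈ 620 RPM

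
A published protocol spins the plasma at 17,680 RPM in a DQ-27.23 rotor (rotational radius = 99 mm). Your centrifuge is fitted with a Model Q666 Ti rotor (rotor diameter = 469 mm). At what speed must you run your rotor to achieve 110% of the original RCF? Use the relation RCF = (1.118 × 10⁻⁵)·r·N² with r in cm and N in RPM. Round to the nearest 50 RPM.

Original rotor: r = 99 mm = 9.9 cm
RCF = 1.118 × 10⁻⁵ × r × N²
RCF_original = 1.118 × 10⁻⁵ × 9.9 × (17680)² = 1.118 × 10⁻⁵ × 9.9 × 312,582,400 ≈ 34,597.2 × g
Target RCF = 1.1 × 34,597.2 ≈ 38,056.9 × g
Your rotor: r = 469 mm / 2 = 234.5 mm = 23.45 cm
38,056.9 = 1.118 × 10⁻⁵ × 23.45 × N²
N² = 38,056.9 / (26.2171 × 10⁻⁵) = 145,160,601
N ≈ √145,160,601 ≈ 12,048.3

12050 RPM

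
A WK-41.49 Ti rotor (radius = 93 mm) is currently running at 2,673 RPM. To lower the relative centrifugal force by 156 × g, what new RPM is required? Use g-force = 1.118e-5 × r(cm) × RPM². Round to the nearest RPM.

2376 RPM

r = 93 mm = 9.3 cm
Current RCF = 1.118 × 10⁻⁵ × 9.3 × (2673)² = 1.118 × 10⁻⁵ × 9.3 × 7,144,929 ≈ 742.9 × g
Target RCF = 742.9 − 156 = 586.9 × g
N² = 586.9 / (10.3974 × 10⁻⁵) = 5,644,680
N ≈ √5,644,680 ≈ 2,375.9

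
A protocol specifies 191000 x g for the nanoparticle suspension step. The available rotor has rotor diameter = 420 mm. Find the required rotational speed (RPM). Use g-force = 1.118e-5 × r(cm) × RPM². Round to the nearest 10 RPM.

r = 420 mm / 2 = 210 mm = 21 cm
RCF = 1.118 × 10⁻⁵ × r × N²
191,000 = 1.118 × 10⁻⁵ × 21 × N²
N² = 191,000 / (23.478 × 10⁻⁵) = 813,527,558
N ≈ √813,527,558 ≈ 28,522.4

≈ 28520 RPM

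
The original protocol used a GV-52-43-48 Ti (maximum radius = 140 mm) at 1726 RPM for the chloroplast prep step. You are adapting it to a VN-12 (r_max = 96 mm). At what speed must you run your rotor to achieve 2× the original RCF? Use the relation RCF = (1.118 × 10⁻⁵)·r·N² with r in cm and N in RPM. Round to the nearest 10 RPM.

2950 RPM

Original rotor: r = 140 mm = 14.0 cm
RCF = 1.118 × 10⁻⁵ × r × N²
RCF_original = 1.118 × 10⁻⁵ × 14 × (1726)² = 1.118 × 10⁻⁵ × 14 × 2,979,076 ≈ 466.3 × g
Target RCF = 2 × 466.3 ≈ 932.6 × g
Your rotor: r = 96 mm = 9.6 cm
932.6 = 1.118 × 10⁻⁵ × 9.6 × N²
N² = 932.6 / (10.7328 × 10⁻⁵) = 8,689,252
N ≈ √8,689,252 ≈ 2,947.8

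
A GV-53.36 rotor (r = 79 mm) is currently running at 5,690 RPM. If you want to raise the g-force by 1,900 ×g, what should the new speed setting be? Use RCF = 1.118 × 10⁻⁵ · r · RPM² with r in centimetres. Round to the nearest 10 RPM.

≈ 7340 RPM

r = 79 mm = 7.9 cm
Current RCF = 1.118 × 10⁻⁵ × 7.9 × (5690)² = 1.118 × 10⁻⁵ × 7.9 × 32,376,100 ≈ 2,859.5 × g
Target RCF = 2,859.5 + 1,900 = 4,759.5 × g
N² = 4,759.5 / (8.8322 × 10⁻⁵) = 53,888,046
N ≈ √53,888,046 ≈ 7,340.8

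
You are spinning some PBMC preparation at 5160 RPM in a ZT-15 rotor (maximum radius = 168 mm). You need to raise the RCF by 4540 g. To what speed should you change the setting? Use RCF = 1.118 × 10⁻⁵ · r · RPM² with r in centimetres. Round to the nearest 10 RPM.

r = 168 mm = 16.8 cm
Current RCF = 1.118 × 10⁻⁵ × 16.8 × (5160)² = 1.118 × 10⁻⁵ × 16.8 × 26,625,600 ≈ 5,000.9 × g
Target RCF = 5,000.9 + 4,540 = 9,540.9 × g
N² = 9,540.9 / (18.7824 × 10⁻⁵) = 50,797,023
N ≈ √50,797,023 ≈ 7,127.2

N₂ ≈ 7130 RPM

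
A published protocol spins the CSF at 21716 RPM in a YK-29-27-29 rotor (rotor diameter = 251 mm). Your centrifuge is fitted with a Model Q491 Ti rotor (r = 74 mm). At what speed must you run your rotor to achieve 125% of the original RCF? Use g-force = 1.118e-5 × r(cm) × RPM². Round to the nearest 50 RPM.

≈ 31600 RPM

Original rotor: r = 251 mm / 2 = 125.5 mm = 12.55 cm
RCF = 1.118 × 10⁻⁵ × r × N²
RCF_original = 1.118 × 10⁻⁵ × 12.55 × (21716)² = 1.118 × 10⁻⁵ × 12.55 × 471,584,656 ≈ 66,167.6 × g
Target RCF = 1.25 × 66,167.6 ≈ 82,709.5 × g
Your rotor: r = 74 mm = 7.4 cm
82,709.5 = 1.118 × 10⁻⁵ × 7.4 × N²
N² = 82,709.5 / (8.2732 × 10⁻⁵) = 999,728,038
N ≈ √999,728,038 ≈ 31,618.5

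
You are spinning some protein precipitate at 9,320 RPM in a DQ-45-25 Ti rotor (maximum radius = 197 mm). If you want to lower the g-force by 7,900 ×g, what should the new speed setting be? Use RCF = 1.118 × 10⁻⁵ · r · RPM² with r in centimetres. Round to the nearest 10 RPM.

≈ 7140 RPM

r = 197 mm = 19.7 cm
Current RCF = 1.118 × 10⁻⁵ × 19.7 × (9320)² = 1.118 × 10⁻⁵ × 19.7 × 86,862,400 ≈ 19,131.1 × g
Target RCF = 19,131.1 − 7,900 = 11,231.1 × g
N² = 11,231.1 / (22.0246 × 10⁻⁵) = 50,993,435
N ≈ √50,993,435 ≈ 7,141.0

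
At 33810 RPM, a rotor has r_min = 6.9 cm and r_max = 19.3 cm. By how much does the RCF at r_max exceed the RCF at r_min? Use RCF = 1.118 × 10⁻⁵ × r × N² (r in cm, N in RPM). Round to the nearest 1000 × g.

158000 × g

ΔRCF = 1.118 × 10⁻⁵ × (r_max − r_min) × N² = 1.118 × 10⁻⁵ × 12.4 × 1,143,116,100 ≈ 158,472.5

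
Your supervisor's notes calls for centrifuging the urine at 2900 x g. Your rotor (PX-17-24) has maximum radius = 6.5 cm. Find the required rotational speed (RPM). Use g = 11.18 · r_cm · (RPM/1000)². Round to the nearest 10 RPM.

2,900 = 11.18 × 6.5 × (N/1000)²
(N/1000)² = 2,900 / 72.67 = 39.90643
N = 1000 × √39.90643 ≈ 6,317.2

N ≈ 6320 RPM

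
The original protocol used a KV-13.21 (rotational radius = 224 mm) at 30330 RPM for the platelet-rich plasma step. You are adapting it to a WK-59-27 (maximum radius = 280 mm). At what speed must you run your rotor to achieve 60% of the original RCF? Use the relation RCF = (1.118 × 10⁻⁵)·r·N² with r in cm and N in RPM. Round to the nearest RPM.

21013 RPM

Original rotor: r = 224 mm = 22.4 cm
RCF_original = 1.118 × 10⁻⁵ × 22.4 × (30330)² = 1.118 × 10⁻⁵ × 22.4 × 919,908,900 ≈ 230,374.6 × g
Target RCF = 0.6 × 230,374.6 ≈ 138,224.8 × g
Your rotor: r = 280 mm = 28.0 cm
138,224.8 = 1.118 × 10⁻⁵ × 28 × N²
N² = 138,224.8 / (31.304 × 10⁻⁵) = 441,556,351
N ≈ √441,556,351 ≈ 21,013.2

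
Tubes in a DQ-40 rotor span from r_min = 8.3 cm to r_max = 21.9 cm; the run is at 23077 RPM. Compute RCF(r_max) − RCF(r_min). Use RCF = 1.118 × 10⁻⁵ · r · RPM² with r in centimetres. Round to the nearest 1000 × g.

ΔRCF = 1.118 × 10⁻⁵ × (r_max − r_min) × N² = 1.118 × 10⁻⁵ × 13.6 × 532,547,929 ≈ 80,972.8

81000 x g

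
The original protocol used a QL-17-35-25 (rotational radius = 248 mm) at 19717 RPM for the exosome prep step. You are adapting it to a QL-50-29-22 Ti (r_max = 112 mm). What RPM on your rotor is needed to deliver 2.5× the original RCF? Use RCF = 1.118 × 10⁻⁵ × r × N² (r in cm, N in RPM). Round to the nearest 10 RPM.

Original rotor: r = 248 mm = 24.8 cm
RCF_original = 1.118 × 10⁻⁵ × 24.8 × (19717)² = 1.118 × 10⁻⁵ × 24.8 × 388,760,089 ≈ 107,789.2 × g
Target RCF = 2.5 × 107,789.2 ≈ 269,473 × g
Your rotor: r = 112 mm = 11.2 cm
269,473 = 1.118 × 10⁻⁵ × 11.2 × N²
N² = 269,473 / (12.5216 × 10⁻⁵) = 2,152,065,231
N ≈ √2,152,065,231 ≈ 46,390.4

≈ 46390 RPM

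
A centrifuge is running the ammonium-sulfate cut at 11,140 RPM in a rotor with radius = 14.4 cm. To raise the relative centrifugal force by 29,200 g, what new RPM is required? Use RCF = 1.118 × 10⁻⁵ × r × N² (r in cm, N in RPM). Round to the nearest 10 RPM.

Current RCF = 1.118 × 10⁻⁵ × 14.4 × (11140)² = 1.118 × 10⁻⁵ × 14.4 × 124,099,600 ≈ 19,979 × g
Target RCF = 19,979 + 29,200 = 49,179 × g
N² = 49,179 / (16.0992 × 10⁻⁵) = 305,474,806
N ≈ √305,474,806 ≈ 17,477.8

≈ 17480 RPM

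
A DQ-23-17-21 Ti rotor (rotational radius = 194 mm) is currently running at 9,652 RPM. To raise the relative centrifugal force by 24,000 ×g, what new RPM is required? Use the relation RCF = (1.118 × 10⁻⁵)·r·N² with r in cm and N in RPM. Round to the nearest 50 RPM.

≈ 14300 RPM

r = 194 mm = 19.4 cm
Current RCF = 1.118 × 10⁻⁵ × 19.4 × (9652)² = 1.118 × 10⁻⁵ × 19.4 × 93,161,104 ≈ 20,205.9 × g
Target RCF = 20,205.9 + 24,000 = 44,205.9 × g
N² = 44,205.9 / (21.6892 × 10⁻⁵) = 203,815,263
N ≈ √203,815,263 ≈ 14,276.4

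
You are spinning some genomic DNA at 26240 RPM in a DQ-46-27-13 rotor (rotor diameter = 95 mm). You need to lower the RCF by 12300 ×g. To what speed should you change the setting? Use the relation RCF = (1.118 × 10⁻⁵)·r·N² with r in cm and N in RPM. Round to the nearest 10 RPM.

21380 RPM

r = 95 mm / 2 = 47.5 mm = 4.75 cm
Current RCF = 1.118 × 10⁻⁵ × 4.75 × (26240)² = 1.118 × 10⁻⁵ × 4.75 × 688,537,600 ≈ 36,564.8 × g
Target RCF = 36,564.8 − 12,300 = 24,264.8 × g
N² = 24,264.8 / (5.3105 × 10⁻⁵) = 456,921,194
N ≈ √456,921,194 ≈ 21,375.7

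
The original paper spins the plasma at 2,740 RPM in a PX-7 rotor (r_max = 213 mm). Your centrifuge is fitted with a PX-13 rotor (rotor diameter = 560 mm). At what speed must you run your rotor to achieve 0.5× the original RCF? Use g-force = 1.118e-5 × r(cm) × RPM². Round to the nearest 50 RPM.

1700 RPM

Original rotor: r = 213 mm = 21.3 cm
RCF_original = 1.118 × 10⁻⁵ × 21.3 × (2740)² = 1.118 × 10⁻⁵ × 21.3 × 7,507,600 ≈ 1,787.8 × g
Target RCF = 0.5 × 1,787.8 ≈ 893.9 × g
Your rotor: r = 560 mm / 2 = 280 mm = 28 cm
893.9 = 1.118 × 10⁻⁵ × 28 × N²
N² = 893.9 / (31.304 × 10⁻⁵) = 2,855,546
N ≈ √2,855,546 ≈ 1,689.8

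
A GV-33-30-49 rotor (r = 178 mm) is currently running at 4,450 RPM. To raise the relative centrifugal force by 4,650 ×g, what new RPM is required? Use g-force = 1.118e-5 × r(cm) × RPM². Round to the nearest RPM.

6570 RPM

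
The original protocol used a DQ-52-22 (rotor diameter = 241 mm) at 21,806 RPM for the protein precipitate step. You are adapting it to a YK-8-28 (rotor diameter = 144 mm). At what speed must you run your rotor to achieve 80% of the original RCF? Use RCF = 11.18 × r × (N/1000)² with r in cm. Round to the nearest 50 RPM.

≈ 25250 RPM

Original rotor: r = 241 mm / 2 = 120.5 mm = 12.05 cm
RCF = 11.18 × r × (N/1000)²
RCF_original = 11.18 × 12.05 × (21.806)² = 11.18 × 12.05 × 475.501636 ≈ 64,059.1 × g
Target RCF = 0.8 × 64,059.1 ≈ 51,247.3 × g
Your rotor: r = 144 mm / 2 = 72 mm = 7.2 cm
51,247.3 = 11.18 × 7.2 × (N/1000)²
(N/1000)² = 51,247.3 / 80.496 = 636.6441
N = 1000 × √636.6441 ≈ 25,231.8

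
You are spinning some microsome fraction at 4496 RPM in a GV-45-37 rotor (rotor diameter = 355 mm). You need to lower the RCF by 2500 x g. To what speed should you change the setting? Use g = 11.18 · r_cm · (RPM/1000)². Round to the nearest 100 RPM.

≈ 2800 RPM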